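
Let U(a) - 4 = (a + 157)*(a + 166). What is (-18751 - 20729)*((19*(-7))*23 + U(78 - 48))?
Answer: -1326409560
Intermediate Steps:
U(a) = 4 + (157 + a)*(166 + a) (U(a) = 4 + (a + 157)*(a + 166) = 4 + (157 + a)*(166 + a))
(-18751 - 20729)*((19*(-7))*23 + U(78 - 48)) = (-18751 - 20729)*((19*(-7))*23 + (26066 + (78 - 48)**2 + 323*(78 - 48))) = -39480*(-133*23 + (26066 + 30**2 + 323*30)) = -39480*(-3059 + (26066 + 900 + 9690)) = -39480*(-3059 + 36656) = -39480*33597 = -1326409560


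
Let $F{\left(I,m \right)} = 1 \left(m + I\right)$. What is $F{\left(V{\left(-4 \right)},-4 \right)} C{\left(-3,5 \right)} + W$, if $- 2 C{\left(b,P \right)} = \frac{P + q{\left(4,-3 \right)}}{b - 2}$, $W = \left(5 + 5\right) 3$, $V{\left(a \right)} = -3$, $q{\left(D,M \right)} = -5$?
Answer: $30$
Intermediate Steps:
$F{\left(I,m \right)} = I + m$ ($F{\left(I,m \right)} = 1 \left(I + m\right) = I + m$)
$W = 30$ ($W = 10 \cdot 3 = 30$)
$C{\left(b,P \right)} = - \frac{-5 + P}{2 \left(-2 + b\right)}$ ($C{\left(b,P \right)} = - \frac{\left(P - 5\right) \frac{1}{b - 2}}{2} = - \frac{\left(-5 + P\right) \frac{1}{-2 + b}}{2} = - \frac{\frac{1}{-2 + b} \left(-5 + P\right)}{2} = - \frac{-5 + P}{2 \left(-2 + b\right)}$)
$F{\left(V{\left(-4 \right)},-4 \right)} C{\left(-3,5 \right)} + W = \left(-3 - 4\right) \frac{5 - 5}{2 \left(-2 - 3\right)} + 30 = - 7 \frac{5 - 5}{2 \left(-5\right)} + 30 = - 7 \cdot \frac{1}{2} \left(- \frac{1}{5}\right) 0 + 30 = \left(-7\right) 0 + 30 = 0 + 30 = 30$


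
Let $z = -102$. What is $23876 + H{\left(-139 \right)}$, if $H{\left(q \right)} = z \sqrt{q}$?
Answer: $23876 - 102 i \sqrt{139} \approx 23876.0 - 1202.6 i$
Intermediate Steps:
$H{\left(q \right)} = - 102 \sqrt{q}$
$23876 + H{\left(-139 \right)} = 23876 - 102 \sqrt{-139} = 23876 - 102 i \sqrt{139}$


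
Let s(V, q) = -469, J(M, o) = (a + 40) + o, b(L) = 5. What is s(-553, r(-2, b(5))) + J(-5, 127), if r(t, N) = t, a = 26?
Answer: -276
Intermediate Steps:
J(M, o) = 66 + o (J(M, o) = (26 + 40) + o = 66 + o)
s(-553, r(-2, b(5))) + J(-5, 127) = -469 + (66 + 127) = -469 + 193 = -276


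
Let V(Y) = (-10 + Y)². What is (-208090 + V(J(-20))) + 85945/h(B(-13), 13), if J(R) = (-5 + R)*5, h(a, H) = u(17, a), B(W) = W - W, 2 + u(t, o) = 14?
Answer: -2192435/12 ≈ -1.8270e+5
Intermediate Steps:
u(t, o) = 12 (u(t, o) = -2 + 14 = 12)
B(W) = 0
h(a, H) = 12
J(R) = -25 + 5*R
(-208090 + V(J(-20))) + 85945/h(B(-13), 13) = (-208090 + (-10 + (-25 + 5*(-20)))²) + 85945/12 = (-208090 + (-10 + (-25 - 100))²) + 85945*(1/12) = (-208090 + (-10 - 125)²) + 85945/12 = (-208090 + (-135)²) + 85945/12 = (-208090 + 18225) + 85945/12 = -189865 + 85945/12 = -2192435/12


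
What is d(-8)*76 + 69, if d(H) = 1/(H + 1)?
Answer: 407/7 ≈ 58.143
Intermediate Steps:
d(H) = 1/(1 + H)
d(-8)*76 + 69 = 76/(1 - 8) + 69 = 76/(-7) + 69 = -⅐*76 + 69 = -76/7 + 69 = 407/7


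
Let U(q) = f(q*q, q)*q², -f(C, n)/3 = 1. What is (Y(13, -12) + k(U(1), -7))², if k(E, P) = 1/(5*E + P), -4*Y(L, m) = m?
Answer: 4225/484 ≈ 8.7293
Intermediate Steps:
f(C, n) = -3 (f(C, n) = -3*1 = -3)
Y(L, m) = -m/4
U(q) = -3*q²
k(E, P) = 1/(P + 5*E)
(Y(13, -12) + k(U(1), -7))² = (-¼*(-12) + 1/(-7 + 5*(-3*1²)))² = (3 + 1/(-7 + 5*(-3*1)))² = (3 + 1/(-7 + 5*(-3)))² = (3 + 1/(-7 - 15))² = (3 + 1/(-22))² = (3 - 1/22)² = (65/22)² = 4225/484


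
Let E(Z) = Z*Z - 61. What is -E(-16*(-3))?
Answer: -2243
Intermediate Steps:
E(Z) = -61 + Z² (E(Z) = Z² - 61 = -61 + Z²)
-E(-16*(-3)) = -(-61 + (-16*(-3))²) = -(-61 + 48²) = -(-61 + 2304) = -1*2243 = -2243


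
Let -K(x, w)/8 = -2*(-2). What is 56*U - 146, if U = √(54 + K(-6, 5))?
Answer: -146 + 56*√22 ≈ 116.66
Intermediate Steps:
K(x, w) = -32 (K(x, w) = -(-16)*(-2) = -8*4 = -32)
U = √22 (U = √(54 - 32) = √22 ≈ 4.6904)
56*U - 146 = 56*√22 - 146 = -146 + 56*√22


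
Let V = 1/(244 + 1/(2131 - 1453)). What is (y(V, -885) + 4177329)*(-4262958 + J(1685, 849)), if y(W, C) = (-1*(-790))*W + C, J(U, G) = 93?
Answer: -2945308046505893280/165433 ≈ -1.7804e+13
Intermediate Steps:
V = 678/165433 (V = 1/(244 + 1/678) = 1/(165433/678) = 678/165433 ≈ 0.0040983)
y(W, C) = C + 790*W (y(W, C) = 790*W + C = C + 790*W)
(y(V, -885) + 4177329)*(-4262958 + J(1685, 849)) = ((-885 + 790*(678/165433)) + 4177329)*(-4262958 + 93) = ((-885 + 535620/165433) + 4177329)*(-4262865) = (-145872585/165433 + 4177329)*(-4262865) = (690922195872/165433)*(-4262865) = -2945308046505893280/165433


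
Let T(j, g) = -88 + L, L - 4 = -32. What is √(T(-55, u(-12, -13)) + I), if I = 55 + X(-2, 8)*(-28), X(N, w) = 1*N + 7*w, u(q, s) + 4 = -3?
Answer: 11*I*√13 ≈ 39.661*I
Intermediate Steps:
L = -28 (L = 4 - 32 = -28)
u(q, s) = -7 (u(q, s) = -4 - 3 = -7)
T(j, g) = -116 (T(j, g) = -88 - 28 = -116)
X(N, w) = N + 7*w
I = -1457 (I = 55 + (-2 + 7*8)*(-28) = 55 + (-2 + 56)*(-28) = 55 + 54*(-28) = 55 - 1512 = -1457)
√(T(-55, u(-12, -13)) + I) = √(-116 - 1457) = √(-1573) = 11*I*√13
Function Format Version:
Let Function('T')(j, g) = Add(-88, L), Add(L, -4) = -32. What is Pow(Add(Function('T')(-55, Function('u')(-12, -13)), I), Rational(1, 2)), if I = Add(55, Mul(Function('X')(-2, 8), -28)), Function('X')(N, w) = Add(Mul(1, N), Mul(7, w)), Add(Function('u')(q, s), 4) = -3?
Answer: Mul(11, I, Pow(13, Rational(1, 2))) ≈ Mul(39.661, I)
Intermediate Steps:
L = -28 (L = Add(4, -32) = -28)
Function('u')(q, s) = -7 (Function('u')(q, s) = Add(-4, -3) = -7)
Function('T')(j, g) = -116 (Function('T')(j, g) = Add(-88, -28) = -116)
Function('X')(N, w) = Add(N, Mul(7, w))
I = -1457 (I = Add(55, Mul(Add(-2, Mul(7, 8)), -28)) = Add(55, Mul(Add(-2, 56), -28)) = Add(55, Mul(54, -28)) = Add(55, -1512) = -1457)
Pow(Add(Function('T')(-55, Function('u')(-12, -13)), I), Rational(1, 2)) = Pow(Add(-116, -1457), Rational(1, 2)) = Pow(-1573, Rational(1, 2)) = Mul(11, I, Pow(13, Rational(1, 2)))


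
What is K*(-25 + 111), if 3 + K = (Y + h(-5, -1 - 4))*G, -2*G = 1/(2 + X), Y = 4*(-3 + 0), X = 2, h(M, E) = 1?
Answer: -559/4 ≈ -139.75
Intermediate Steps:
Y = -12 (Y = 4*(-3) = -12)
G = -⅛ (G = -1/(2*(2 + 2)) = -½/4 = -½*¼ = -⅛ ≈ -0.12500)
K = -13/8 (K = -3 + (-12 + 1)*(-⅛) = -3 - 11*(-⅛) = -3 + 11/8 = -13/8 ≈ -1.6250)
K*(-25 + 111) = -13*(-25 + 111)/8 = -13/8*86 = -559/4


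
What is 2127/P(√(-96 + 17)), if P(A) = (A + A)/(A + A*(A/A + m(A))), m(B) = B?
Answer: 2127 + 2127*I*√79/2 ≈ 2127.0 + 9452.6*I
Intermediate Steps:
P(A) = 2*A/(A + A*(1 + A)) (P(A) = (A + A)/(A + A*(A/A + A)) = (2*A)/(A + A*(1 + A)) = 2*A/(A + A*(1 + A)))
2127/P(√(-96 + 17)) = 2127/((2/(2 + √(-96 + 17)))) = 2127/((2/(2 + √(-79)))) = 2127/((2/(2 + I*√79))) = 2127*(1 + I*√79/2) = 2127 + 2127*I*√79/2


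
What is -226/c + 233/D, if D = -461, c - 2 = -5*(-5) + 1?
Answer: -55355/6454 ≈ -8.5768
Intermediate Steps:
c = 28 (c = 2 + (-5*(-5) + 1) = 2 + (25 + 1) = 2 + 26 = 28)
-226/c + 233/D = -226/28 + 233/(-461) = -226*1/28 + 233*(-1/461) = -113/14 - 233/461 = -55355/6454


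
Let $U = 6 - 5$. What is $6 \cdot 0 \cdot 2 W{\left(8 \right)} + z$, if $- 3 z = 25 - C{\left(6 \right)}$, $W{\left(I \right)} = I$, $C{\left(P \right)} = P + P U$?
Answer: $- \frac{13}{3} \approx -4.3333$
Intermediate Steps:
$U = 1$
$C{\left(P \right)} = 2 P$ ($C{\left(P \right)} = P + P 1 = P + P = 2 P$)
$z = - \frac{13}{3}$ ($z = - \frac{25 - 2 \cdot 6}{3} = - \frac{25 - 12}{3} = \left(- \frac{1}{3}\right) 13 = - \frac{13}{3} \approx -4.3333$)
$6 \cdot 0 \cdot 2 W{\left(8 \right)} + z = 6 \cdot 0 \cdot 2 \cdot 8 - \frac{13}{3} = 0 \cdot 2 \cdot 8 - \frac{13}{3} = 0 \cdot 8 - \frac{13}{3} = 0 - \frac{13}{3} = - \frac{13}{3}$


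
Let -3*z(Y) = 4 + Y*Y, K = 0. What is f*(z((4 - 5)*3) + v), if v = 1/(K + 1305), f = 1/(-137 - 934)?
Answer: 5654/1397655 ≈ 0.0040453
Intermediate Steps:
z(Y) = -4/3 - Y²/3 (z(Y) = -(4 + Y*Y)/3 = -(4 + Y²)/3 = -4/3 - Y²/3)
f = -1/1071 (f = 1/(-1071) = -1/1071 ≈ -0.00093371)
v = 1/1305 (v = 1/(0 + 1305) = 1/1305 ≈ 0.00076628)
f*(z((4 - 5)*3) + v) = -((-4/3 - 9*(4 - 5)²/3) + 1/1305)/1071 = -((-4/3 - (-1*3)²/3) + 1/1305)/1071 = -((-4/3 - ⅓*(-3)²) + 1/1305)/1071 = -((-4/3 - ⅓*9) + 1/1305)/1071 = -((-4/3 - 3) + 1/1305)/1071 = -(-13/3 + 1/1305)/1071 = -1/1071*(-5654/1305) = 5654/1397655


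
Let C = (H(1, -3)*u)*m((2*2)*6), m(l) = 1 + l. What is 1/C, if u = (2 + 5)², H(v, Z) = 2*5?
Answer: 1/12250 ≈ 8.1633e-5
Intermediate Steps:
H(v, Z) = 10
u = 49 (u = 7² = 49)
C = 12250 (C = (10*49)*(1 + (2*2)*6) = 490*(1 + 4*6) = 490*(1 + 24) = 490*25 = 12250)
1/C = 1/12250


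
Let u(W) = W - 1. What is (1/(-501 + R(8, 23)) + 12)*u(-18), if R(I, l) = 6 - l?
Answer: -118085/518 ≈ -227.96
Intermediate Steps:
u(W) = -1 + W
(1/(-501 + R(8, 23)) + 12)*u(-18) = (1/(-501 + (6 - 1*23)) + 12)*(-1 - 18) = (1/(-501 + (6 - 23)) + 12)*(-19) = (1/(-501 - 17) + 12)*(-19) = (1/(-518) + 12)*(-19) = (-1/518 + 12)*(-19) = (6215/518)*(-19) = -118085/518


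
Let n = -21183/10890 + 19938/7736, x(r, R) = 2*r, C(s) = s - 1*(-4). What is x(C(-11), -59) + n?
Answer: -93848119/7020420 ≈ -13.368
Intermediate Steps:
C(s) = 4 + s (C(s) = s + 4 = 4 + s)
n = 4437761/7020420 (n = -21183*1/10890 + 19938*(1/7736) = -7061/3630 + 9969/3868 = 4437761/7020420 ≈ 0.63212)
x(C(-11), -59) + n = 2*(4 - 11) + 4437761/7020420 = 2*(-7) + 4437761/7020420 = -14 + 4437761/7020420 = -93848119/7020420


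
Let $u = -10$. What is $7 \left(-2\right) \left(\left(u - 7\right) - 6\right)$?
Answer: $322$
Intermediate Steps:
$7 \left(-2\right) \left(\left(u - 7\right) - 6\right) = 7 \left(-2\right) \left(\left(-10 - 7\right) - 6\right) = - 14 \left(-17 - 6\right) = \left(-14\right) \left(-23\right) = 322$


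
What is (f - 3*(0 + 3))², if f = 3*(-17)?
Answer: 3600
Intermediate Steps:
f = -51
(f - 3*(0 + 3))² = (-51 - 3*(0 + 3))² = (-51 - 3*3)² = (-51 - 9)² = (-60)² = 3600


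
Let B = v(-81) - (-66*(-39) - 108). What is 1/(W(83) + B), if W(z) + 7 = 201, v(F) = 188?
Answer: -1/2084 ≈ -0.00047985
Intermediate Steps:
W(z) = 194 (W(z) = -7 + 201 = 194)
B = -2278 (B = 188 - (-66*(-39) - 108) = 188 - (2574 - 108) = 188 - 1*2466 = 188 - 2466 = -2278)
1/(W(83) + B) = 1/(194 - 2278) = 1/(-2084) = -1/2084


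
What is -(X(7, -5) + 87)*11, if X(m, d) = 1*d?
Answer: -902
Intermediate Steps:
X(m, d) = d
-(X(7, -5) + 87)*11 = -(-5 + 87)*11 = -82*11 = -1*902 = -902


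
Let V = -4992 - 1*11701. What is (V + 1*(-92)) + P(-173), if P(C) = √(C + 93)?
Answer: -16785 + 4*I*√5 ≈ -16785.0 + 8.9443*I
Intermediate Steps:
P(C) = √(93 + C)
V = -16693 (V = -4992 - 11701 = -16693)
(V + 1*(-92)) + P(-173) = (-16693 + 1*(-92)) + √(93 - 173) = (-16693 - 92) + √(-80) = -16785 + 4*I*√5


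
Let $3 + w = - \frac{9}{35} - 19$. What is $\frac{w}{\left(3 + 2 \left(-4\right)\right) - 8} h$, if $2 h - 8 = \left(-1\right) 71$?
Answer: $- \frac{7011}{130} \approx -53.931$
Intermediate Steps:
$h = - \frac{63}{2}$ ($h = 4 + \frac{\left(-1\right) 71}{2} = 4 + \frac{1}{2} \left(-71\right) = 4 - \frac{71}{2} = - \frac{63}{2} \approx -31.5$)
$w = - \frac{779}{35}$ ($w = -3 - \left(19 + \frac{9}{35}\right) = -3 - \frac{674}{35} = - \frac{779}{35} \approx -22.257$)
$\frac{w}{\left(3 + 2 \left(-4\right)\right) - 8} h = \frac{1}{\left(3 + 2 \left(-4\right)\right) - 8} \left(- \frac{779}{35}\right) \left(- \frac{63}{2}\right) = \frac{1}{\left(3 - 8\right) - 8} \left(- \frac{779}{35}\right) \left(- \frac{63}{2}\right) = \frac{1}{-5 - 8} \left(- \frac{779}{35}\right) \left(- \frac{63}{2}\right) = \frac{1}{-13} \left(- \frac{779}{35}\right) \left(- \frac{63}{2}\right) = \left(- \frac{1}{13}\right) \left(- \frac{779}{35}\right) \left(- \frac{63}{2}\right) = \frac{779}{455} \left(- \frac{63}{2}\right) = - \frac{7011}{130}$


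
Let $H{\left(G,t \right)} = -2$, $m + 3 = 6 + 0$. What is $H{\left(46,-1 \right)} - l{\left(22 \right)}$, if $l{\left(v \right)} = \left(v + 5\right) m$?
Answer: $-83$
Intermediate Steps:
$m = 3$ ($m = -3 + \left(6 + 0\right) = -3 + 6 = 3$)
$l{\left(v \right)} = 15 + 3 v$ ($l{\left(v \right)} = \left(v + 5\right) 3 = \left(5 + v\right) 3 = 15 + 3 v$)
$H{\left(46,-1 \right)} - l{\left(22 \right)} = -2 - \left(15 + 3 \cdot 22\right) = -2 - \left(15 + 66\right) = -2 - 81 = -83$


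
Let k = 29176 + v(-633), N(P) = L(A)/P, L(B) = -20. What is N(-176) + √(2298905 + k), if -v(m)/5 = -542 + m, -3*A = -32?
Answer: 5/44 + 2*√583489 ≈ 1527.8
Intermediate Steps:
A = 32/3 (A = -⅓*(-32) = 32/3 ≈ 10.667)
v(m) = 2710 - 5*m (v(m) = -5*(-542 + m) = 2710 - 5*m)
N(P) = -20/P
k = 35051 (k = 29176 + (2710 - 5*(-633)) = 29176 + (2710 + 3165) = 29176 + 5875 = 35051)
N(-176) + √(2298905 + k) = -20/(-176) + √(2298905 + 35051) = -20*(-1/176) + √2333956 = 5/44 + 2*√583489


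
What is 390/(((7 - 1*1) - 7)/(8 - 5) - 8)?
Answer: -234/5 ≈ -46.800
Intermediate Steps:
390/(((7 - 1*1) - 7)/(8 - 5) - 8) = 390/(((7 - 1) - 7)/3 - 8) = 390/((6 - 7)*(1/3) - 8) = 390/(-1*1/3 - 8) = 390/(-1/3 - 8) = 390/(-25/3) = 390*(-3/25) = -234/5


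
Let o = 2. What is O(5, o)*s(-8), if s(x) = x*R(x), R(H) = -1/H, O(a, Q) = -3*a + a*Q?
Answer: 5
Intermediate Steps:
O(a, Q) = -3*a + Q*a
s(x) = -1 (s(x) = x*(-1/x) = -1)
O(5, o)*s(-8) = (5*(-3 + 2))*(-1) = (5*(-1))*(-1) = -5*(-1) = 5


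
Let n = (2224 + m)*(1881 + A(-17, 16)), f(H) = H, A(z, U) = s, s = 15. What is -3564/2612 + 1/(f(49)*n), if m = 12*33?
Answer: -216876955027/158945737440 ≈ -1.3645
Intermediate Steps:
A(z, U) = 15
m = 396
n = 4967520 (n = (2224 + 396)*(1881 + 15) = 2620*1896 = 4967520)
-3564/2612 + 1/(f(49)*n) = -3564/2612 + 1/(49*4967520) = -3564*1/2612 + (1/49)*(1/4967520) = -891/653 + 1/243408480 = -216876955027/158945737440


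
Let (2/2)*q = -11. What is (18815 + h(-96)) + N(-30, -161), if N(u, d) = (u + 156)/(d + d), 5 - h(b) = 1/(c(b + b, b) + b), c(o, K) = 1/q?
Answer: 457523760/24311 ≈ 18820.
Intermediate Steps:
q = -11
c(o, K) = -1/11 (c(o, K) = 1/(-11) = -1/11)
h(b) = 5 - 1/(-1/11 + b)
N(u, d) = (156 + u)/(2*d) (N(u, d) = (156 + u)/((2*d)) = (156 + u)*(1/(2*d)) = (156 + u)/(2*d))
(18815 + h(-96)) + N(-30, -161) = (18815 + (-16 + 55*(-96))/(-1 + 11*(-96))) + (½)*(156 - 30)/(-161) = (18815 + (-16 - 5280)/(-1 - 1056)) + (½)*(-1/161)*126 = (18815 - 5296/(-1057)) - 9/23 = (18815 - 1/1057*(-5296)) - 9/23 = (18815 + 5296/1057) - 9/23 = 19892751/1057 - 9/23 = 457523760/24311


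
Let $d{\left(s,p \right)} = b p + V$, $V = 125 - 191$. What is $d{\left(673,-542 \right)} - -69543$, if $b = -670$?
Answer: $432617$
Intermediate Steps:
$V = -66$
$d{\left(s,p \right)} = -66 - 670 p$ ($d{\left(s,p \right)} = - 670 p - 66 = -66 - 670 p$)
$d{\left(673,-542 \right)} - -69543 = \left(-66 - -363140\right) - -69543 = \left(-66 + 363140\right) + 69543 = 363074 + 69543 = 432617$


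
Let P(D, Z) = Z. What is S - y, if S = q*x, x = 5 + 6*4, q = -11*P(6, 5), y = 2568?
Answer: -4163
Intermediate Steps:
q = -55 (q = -11*5 = -55)
x = 29 (x = 5 + 24 = 29)
S = -1595 (S = -55*29 = -1595)
S - y = -1595 - 1*2568 = -1595 - 2568 = -4163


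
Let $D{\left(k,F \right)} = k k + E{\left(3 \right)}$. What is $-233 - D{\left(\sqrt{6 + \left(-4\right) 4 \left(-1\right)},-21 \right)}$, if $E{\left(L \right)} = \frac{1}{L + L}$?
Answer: $- \frac{1531}{6} \approx -255.17$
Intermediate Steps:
$E{\left(L \right)} = \frac{1}{2 L}$
$D{\left(k,F \right)} = \frac{1}{6} + k^{2}$ ($D{\left(k,F \right)} = k k + \frac{1}{2 \cdot 3} = k^{2} + \frac{1}{2} \cdot \frac{1}{3} = k^{2} + \frac{1}{6} = \frac{1}{6} + k^{2}$)
$-233 - D{\left(\sqrt{6 + \left(-4\right) 4 \left(-1\right)},-21 \right)} = -233 - \left(\frac{1}{6} + \left(\sqrt{6 + \left(-4\right) 4 \left(-1\right)}\right)^{2}\right) = -233 - \left(\frac{1}{6} + \left(\sqrt{6 - -16}\right)^{2}\right) = -233 - \left(\frac{1}{6} + \left(\sqrt{6 + 16}\right)^{2}\right) = -233 - \left(\frac{1}{6} + \left(\sqrt{22}\right)^{2}\right) = -233 - \left(\frac{1}{6} + 22\right) = -233 - \frac{133}{6} = - \frac{1531}{6}$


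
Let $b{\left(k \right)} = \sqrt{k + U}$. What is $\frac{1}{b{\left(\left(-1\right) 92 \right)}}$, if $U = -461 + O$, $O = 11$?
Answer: $- \frac{i \sqrt{542}}{542} \approx - 0.042954 i$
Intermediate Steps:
$U = -450$ ($U = -461 + 11 = -450$)
$b{\left(k \right)} = \sqrt{-450 + k}$ ($b{\left(k \right)} = \sqrt{k - 450} = \sqrt{-450 + k}$)
$\frac{1}{b{\left(\left(-1\right) 92 \right)}} = \frac{1}{\sqrt{-450 - 92}} = \frac{1}{\sqrt{-542}} = \frac{1}{i \sqrt{542}} = - \frac{i \sqrt{542}}{542}$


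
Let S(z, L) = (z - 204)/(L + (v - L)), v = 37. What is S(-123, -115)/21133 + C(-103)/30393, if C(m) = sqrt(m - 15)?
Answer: -327/781921 + I*sqrt(118)/30393 ≈ -0.0004182 + 0.00035741*I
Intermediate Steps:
C(m) = sqrt(-15 + m)
S(z, L) = -204/37 + z/37 (S(z, L) = (z - 204)/(L + (37 - L)) = (-204 + z)/37 = (-204 + z)*(1/37) = -204/37 + z/37)
S(-123, -115)/21133 + C(-103)/30393 = (-204/37 + (1/37)*(-123))/21133 + sqrt(-15 - 103)/30393 = (-204/37 - 123/37)*(1/21133) + sqrt(-118)*(1/30393) = -327/37*1/21133 + (I*sqrt(118))*(1/30393) = -327/781921 + I*sqrt(118)/30393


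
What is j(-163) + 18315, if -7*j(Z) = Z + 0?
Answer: 128368/7 ≈ 18338.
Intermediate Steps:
j(Z) = -Z/7 (j(Z) = -(Z + 0)/7 = -Z/7)
j(-163) + 18315 = -⅐*(-163) + 18315 = 163/7 + 18315 = 128368/7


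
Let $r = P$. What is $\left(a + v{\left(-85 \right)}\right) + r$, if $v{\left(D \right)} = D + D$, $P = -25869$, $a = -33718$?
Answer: $-59757$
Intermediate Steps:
$v{\left(D \right)} = 2 D$
$r = -25869$
$\left(a + v{\left(-85 \right)}\right) + r = \left(-33718 + 2 \left(-85\right)\right) - 25869 = \left(-33718 - 170\right) - 25869 = -33888 - 25869 = -59757$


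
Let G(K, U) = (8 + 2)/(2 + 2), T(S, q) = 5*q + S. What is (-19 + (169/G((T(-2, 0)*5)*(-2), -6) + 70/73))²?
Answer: 327211921/133225 ≈ 2456.1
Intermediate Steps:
T(S, q) = S + 5*q
G(K, U) = 5/2 (G(K, U) = 10/4 = 10*(¼) = 5/2)
(-19 + (169/G((T(-2, 0)*5)*(-2), -6) + 70/73))² = (-19 + (169/(5/2) + 70/73))² = (-19 + (169*(⅖) + 70*(1/73)))² = (-19 + (338/5 + 70/73))² = (-19 + 25024/365)² = (18089/365)² = 327211921/133225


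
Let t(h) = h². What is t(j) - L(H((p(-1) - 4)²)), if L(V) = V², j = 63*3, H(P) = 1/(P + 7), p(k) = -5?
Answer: 276623423/7744 ≈ 35721.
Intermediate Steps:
H(P) = 1/(7 + P)
j = 189
t(j) - L(H((p(-1) - 4)²)) = 189² - (1/(7 + (-5 - 4)²))² = 35721 - (1/(7 + (-9)²))² = 35721 - (1/(7 + 81))² = 35721 - (1/88)² = 35721 - 1*1/7744 = 35721 - 1/7744 = 276623423/7744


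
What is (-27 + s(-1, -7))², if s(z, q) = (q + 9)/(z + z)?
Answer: 784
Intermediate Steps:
s(z, q) = (9 + q)/(2*z) (s(z, q) = (9 + q)/((2*z)) = (9 + q)*(1/(2*z)) = (9 + q)/(2*z))
(-27 + s(-1, -7))² = (-27 + (½)*(9 - 7)/(-1))² = (-27 + (½)*(-1)*2)² = (-27 - 1)² = (-28)² = 784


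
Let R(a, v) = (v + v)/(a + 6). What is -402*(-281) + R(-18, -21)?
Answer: 225931/2 ≈ 1.1297e+5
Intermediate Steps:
R(a, v) = 2*v/(6 + a) (R(a, v) = (2*v)/(6 + a) = 2*v/(6 + a))
-402*(-281) + R(-18, -21) = -402*(-281) + 2*(-21)/(6 - 18) = 112962 + 2*(-21)/(-12) = 112962 + 2*(-21)*(-1/12) = 112962 + 7/2 = 225931/2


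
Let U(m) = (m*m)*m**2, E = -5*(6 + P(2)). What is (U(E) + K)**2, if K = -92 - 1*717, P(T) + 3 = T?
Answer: 151956513856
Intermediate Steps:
P(T) = -3 + T
K = -809 (K = -92 - 717 = -809)
E = -25 (E = -5*(6 + (-3 + 2)) = -5*(6 - 1) = -5*5 = -25)
U(m) = m**4 (U(m) = m**2*m**2 = m**4)
(U(E) + K)**2 = ((-25)**4 - 809)**2 = (390625 - 809)**2 = 389816**2 = 151956513856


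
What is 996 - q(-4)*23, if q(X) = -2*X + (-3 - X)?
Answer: 789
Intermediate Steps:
q(X) = -3 - 3*X
996 - q(-4)*23 = 996 - (-3 - 3*(-4))*23 = 996 - (-3 + 12)*23 = 996 - 9*23 = 996 - 1*207 = 996 - 207 = 789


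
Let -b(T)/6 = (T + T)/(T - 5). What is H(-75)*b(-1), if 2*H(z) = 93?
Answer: -93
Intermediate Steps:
H(z) = 93/2 (H(z) = (1/2)*93 = 93/2)
b(T) = -12*T/(-5 + T) (b(T) = -6*(T + T)/(T - 5) = -6*2*T/(-5 + T) = -12*T/(-5 + T))
H(-75)*b(-1) = 93*(-12*(-1)/(-5 - 1))/2 = 93*(-12*(-1)/(-6))/2 = 93*(-12*(-1)*(-1/6))/2 = (93/2)*(-2) = -93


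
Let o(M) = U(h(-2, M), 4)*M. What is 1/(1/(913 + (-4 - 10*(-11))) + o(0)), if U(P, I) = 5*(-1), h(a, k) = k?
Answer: 1019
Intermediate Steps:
U(P, I) = -5
o(M) = -5*M
1/(1/(913 + (-4 - 10*(-11))) + o(0)) = 1/(1/(913 + (-4 - 10*(-11))) - 5*0) = 1/(1/(913 + (-4 + 110)) + 0) = 1/(1/(913 + 106) + 0) = 1/(1/1019 + 0) = 1/(1/1019) = 1019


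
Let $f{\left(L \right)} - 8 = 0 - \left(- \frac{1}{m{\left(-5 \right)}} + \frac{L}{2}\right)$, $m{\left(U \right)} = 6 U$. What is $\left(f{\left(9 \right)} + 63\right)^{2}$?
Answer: $\frac{994009}{225} \approx 4417.8$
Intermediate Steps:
$f{\left(L \right)} = \frac{239}{30} - \frac{L}{2}$ ($f{\left(L \right)} = 8 + \left(0 - \left(- \frac{1}{6 \left(-5\right)} + \frac{L}{2}\right)\right) = 8 + \left(0 - \left(- \frac{1}{-30} + L \frac{1}{2}\right)\right) = 8 + \left(0 - \left(\left(-1\right) \left(- \frac{1}{30}\right) + \frac{L}{2}\right)\right) = 8 + \left(0 - \left(\frac{1}{30} + \frac{L}{2}\right)\right) = 8 - \left(\frac{1}{30} + \frac{L}{2}\right) = \frac{239}{30} - \frac{L}{2}$)
$\left(f{\left(9 \right)} + 63\right)^{2} = \left(\left(\frac{239}{30} - \frac{9}{2}\right) + 63\right)^{2} = \left(\frac{52}{15} + 63\right)^{2} = \left(\frac{997}{15}\right)^{2} = \frac{994009}{225}$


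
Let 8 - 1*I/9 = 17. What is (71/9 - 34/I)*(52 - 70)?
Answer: -1346/9 ≈ -149.56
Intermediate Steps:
I = -81 (I = 72 - 9*17 = 72 - 153 = -81)
(71/9 - 34/I)*(52 - 70) = (71/9 - 34/(-81))*(52 - 70) = (71*(⅑) - 34*(-1/81))*(-18) = (71/9 + 34/81)*(-18) = (673/81)*(-18) = -1346/9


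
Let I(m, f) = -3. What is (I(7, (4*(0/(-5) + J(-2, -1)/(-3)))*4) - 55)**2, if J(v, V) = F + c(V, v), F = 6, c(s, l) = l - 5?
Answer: 3364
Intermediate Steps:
c(s, l) = -5 + l
J(v, V) = 1 + v (J(v, V) = 6 + (-5 + v) = 1 + v)
(I(7, (4*(0/(-5) + J(-2, -1)/(-3)))*4) - 55)**2 = (-3 - 55)**2 = (-58)**2 = 3364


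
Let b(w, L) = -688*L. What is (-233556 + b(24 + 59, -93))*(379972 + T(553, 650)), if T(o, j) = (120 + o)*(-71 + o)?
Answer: -119439394776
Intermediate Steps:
T(o, j) = (-71 + o)*(120 + o)
(-233556 + b(24 + 59, -93))*(379972 + T(553, 650)) = (-233556 - 688*(-93))*(379972 + (-8520 + 553**2 + 49*553)) = (-233556 + 63984)*(379972 + (-8520 + 305809 + 27097)) = -169572*(379972 + 324386) = -169572*704358 = -119439394776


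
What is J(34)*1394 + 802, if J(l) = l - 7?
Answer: 38440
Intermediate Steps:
J(l) = -7 + l
J(34)*1394 + 802 = (-7 + 34)*1394 + 802 = 27*1394 + 802 = 37638 + 802 = 38440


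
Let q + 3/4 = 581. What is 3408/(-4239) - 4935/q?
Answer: -30529276/3279573 ≈ -9.3089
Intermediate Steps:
q = 2321/4 (q = -¾ + 581 = 2321/4 ≈ 580.25)
3408/(-4239) - 4935/q = 3408/(-4239) - 4935/2321/4 = 3408*(-1/4239) - 4935*4/2321 = -1136/1413 - 19740/2321 = -30529276/3279573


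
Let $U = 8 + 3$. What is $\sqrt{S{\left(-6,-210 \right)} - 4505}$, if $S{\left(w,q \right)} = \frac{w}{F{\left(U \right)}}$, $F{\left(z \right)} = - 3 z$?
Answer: $\frac{i \sqrt{545083}}{11} \approx 67.118 i$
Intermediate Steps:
$U = 11$
$S{\left(w,q \right)} = - \frac{w}{33}$ ($S{\left(w,q \right)} = \frac{w}{\left(-3\right) 11} = \frac{w}{-33} = w \left(- \frac{1}{33}\right) = - \frac{w}{33}$)
$\sqrt{S{\left(-6,-210 \right)} - 4505} = \sqrt{\left(- \frac{1}{33}\right) \left(-6\right) - 4505} = \sqrt{\frac{2}{11} - 4505} = \sqrt{- \frac{49553}{11}} = \frac{i \sqrt{545083}}{11}$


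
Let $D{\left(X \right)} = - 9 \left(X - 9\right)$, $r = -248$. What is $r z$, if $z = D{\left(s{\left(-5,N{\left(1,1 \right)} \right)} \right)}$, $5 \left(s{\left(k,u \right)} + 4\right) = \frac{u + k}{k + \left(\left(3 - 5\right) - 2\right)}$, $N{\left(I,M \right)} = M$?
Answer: $- \frac{144088}{5} \approx -28818.0$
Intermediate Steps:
$s{\left(k,u \right)} = -4 + \frac{k + u}{5 \left(-4 + k\right)}$ ($s{\left(k,u \right)} = -4 + \frac{\left(u + k\right) \frac{1}{k + \left(\left(3 - 5\right) - 2\right)}}{5} = -4 + \frac{\left(k + u\right) \frac{1}{k - 4}}{5} = -4 + \frac{\left(k + u\right) \frac{1}{-4 + k}}{5} = -4 + \frac{\frac{1}{-4 + k} \left(k + u\right)}{5} = -4 + \frac{k + u}{5 \left(-4 + k\right)}$)
$D{\left(X \right)} = 81 - 9 X$ ($D{\left(X \right)} = - 9 \left(-9 + X\right) = 81 - 9 X$)
$z = \frac{581}{5}$ ($z = 81 - 9 \frac{80 + 1 - -95}{5 \left(-4 - 5\right)} = 81 - 9 \frac{80 + 1 + 95}{5 \left(-9\right)} = 81 - 9 \cdot \frac{1}{5} \left(- \frac{1}{9}\right) 176 = 81 - - \frac{176}{5} = 81 + \frac{176}{5} = \frac{581}{5} \approx 116.2$)
$r z = \left(-248\right) \frac{581}{5} = - \frac{144088}{5}$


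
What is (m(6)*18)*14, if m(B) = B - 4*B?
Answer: -4536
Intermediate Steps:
m(B) = -3*B
(m(6)*18)*14 = (-3*6*18)*14 = -18*18*14 = -324*14 = -4536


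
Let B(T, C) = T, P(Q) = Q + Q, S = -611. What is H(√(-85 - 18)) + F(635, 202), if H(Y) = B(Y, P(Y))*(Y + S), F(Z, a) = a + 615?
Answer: 714 - 611*I*√103 ≈ 714.0 - 6201.0*I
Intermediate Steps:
P(Q) = 2*Q
F(Z, a) = 615 + a
H(Y) = Y*(-611 + Y) (H(Y) = Y*(Y - 611) = Y*(-611 + Y))
H(√(-85 - 18)) + F(635, 202) = √(-85 - 18)*(-611 + √(-85 - 18)) + (615 + 202) = √(-103)*(-611 + √(-103)) + 817 = (I*√103)*(-611 + I*√103) + 817 = I*√103*(-611 + I*√103) + 817 = 817 + I*√103*(-611 + I*√103)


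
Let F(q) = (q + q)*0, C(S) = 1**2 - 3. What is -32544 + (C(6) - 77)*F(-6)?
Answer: -32544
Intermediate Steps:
C(S) = -2 (C(S) = 1 - 3 = -2)
F(q) = 0 (F(q) = (2*q)*0 = 0)
-32544 + (C(6) - 77)*F(-6) = -32544 + (-2 - 77)*0 = -32544 - 79*0 = -32544 + 0 = -32544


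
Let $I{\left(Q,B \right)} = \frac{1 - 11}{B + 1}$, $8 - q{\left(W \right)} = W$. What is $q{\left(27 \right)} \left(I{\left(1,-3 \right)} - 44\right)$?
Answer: $741$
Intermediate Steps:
$q{\left(W \right)} = 8 - W$
$I{\left(Q,B \right)} = - \frac{10}{1 + B}$ ($I{\left(Q,B \right)} = \frac{1 - 11}{1 + B} = - \frac{10}{1 + B}$)
$q{\left(27 \right)} \left(I{\left(1,-3 \right)} - 44\right) = \left(8 - 27\right) \left(- \frac{10}{1 - 3} - 44\right) = \left(8 - 27\right) \left(- \frac{10}{-2} - 44\right) = - 19 \left(\left(-10\right) \left(- \frac{1}{2}\right) - 44\right) = - 19 \left(5 - 44\right) = \left(-19\right) \left(-39\right) = 741$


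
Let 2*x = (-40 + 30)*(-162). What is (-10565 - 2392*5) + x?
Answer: -21715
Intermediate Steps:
x = 810 (x = ((-40 + 30)*(-162))/2 = (-10*(-162))/2 = (½)*1620 = 810)
(-10565 - 2392*5) + x = (-10565 - 2392*5) + 810 = (-10565 - 11960) + 810 = -22525 + 810 = -21715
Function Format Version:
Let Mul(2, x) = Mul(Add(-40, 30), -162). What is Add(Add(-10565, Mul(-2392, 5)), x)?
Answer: -21715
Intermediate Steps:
x = 810 (x = Mul(Rational(1, 2), Mul(Add(-40, 30), -162)) = Mul(Rational(1, 2), Mul(-10, -162)) = Mul(Rational(1, 2), 1620) = 810)
Add(Add(-10565, Mul(-2392, 5)), x) = Add(Add(-10565, Mul(-2392, 5)), 810) = Add(Add(-10565, -11960), 810) = Add(-22525, 810) = -21715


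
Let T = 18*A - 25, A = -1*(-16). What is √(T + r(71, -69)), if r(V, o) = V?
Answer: √334 ≈ 18.276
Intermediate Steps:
A = 16
T = 263 (T = 18*16 - 25 = 288 - 25 = 263)
√(T + r(71, -69)) = √(263 + 71) = √334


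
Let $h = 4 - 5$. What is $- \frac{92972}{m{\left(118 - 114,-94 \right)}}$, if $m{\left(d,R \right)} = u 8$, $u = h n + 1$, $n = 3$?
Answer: $\frac{23243}{4} \approx 5810.8$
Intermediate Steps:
$h = -1$
$u = -2$ ($u = \left(-1\right) 3 + 1 = -3 + 1 = -2$)
$m{\left(d,R \right)} = -16$ ($m{\left(d,R \right)} = \left(-2\right) 8 = -16$)
$- \frac{92972}{m{\left(118 - 114,-94 \right)}} = - \frac{92972}{-16} = \left(-92972\right) \left(- \frac{1}{16}\right) = \frac{23243}{4}$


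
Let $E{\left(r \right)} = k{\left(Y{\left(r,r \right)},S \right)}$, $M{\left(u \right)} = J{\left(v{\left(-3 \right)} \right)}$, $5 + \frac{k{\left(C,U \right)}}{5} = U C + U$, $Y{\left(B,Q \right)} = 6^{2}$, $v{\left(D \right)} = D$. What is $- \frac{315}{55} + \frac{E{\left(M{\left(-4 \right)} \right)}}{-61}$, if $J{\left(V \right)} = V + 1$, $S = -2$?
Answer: $\frac{502}{671} \approx 0.74814$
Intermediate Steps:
$Y{\left(B,Q \right)} = 36$
$k{\left(C,U \right)} = -25 + 5 U + 5 C U$ ($k{\left(C,U \right)} = -25 + 5 \left(U C + U\right) = -25 + 5 \left(C U + U\right) = -25 + 5 \left(U + C U\right) = -25 + \left(5 U + 5 C U\right) = -25 + 5 U + 5 C U$)
$J{\left(V \right)} = 1 + V$
$M{\left(u \right)} = -2$ ($M{\left(u \right)} = 1 - 3 = -2$)
$E{\left(r \right)} = -395$ ($E{\left(r \right)} = -25 + 5 \left(-2\right) + 5 \cdot 36 \left(-2\right) = -25 - 10 - 360 = -395$)
$- \frac{315}{55} + \frac{E{\left(M{\left(-4 \right)} \right)}}{-61} = - \frac{315}{55} - \frac{395}{-61} = \left(-315\right) \frac{1}{55} - - \frac{395}{61} = - \frac{63}{11} + \frac{395}{61} = \frac{502}{671}$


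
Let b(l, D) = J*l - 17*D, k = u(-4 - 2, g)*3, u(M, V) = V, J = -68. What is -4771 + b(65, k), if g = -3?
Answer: -9038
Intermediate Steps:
k = -9 (k = -3*3 = -9)
b(l, D) = -68*l - 17*D
-4771 + b(65, k) = -4771 + (-68*65 - 17*(-9)) = -4771 + (-4420 + 153) = -4771 - 4267 = -9038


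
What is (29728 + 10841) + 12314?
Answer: 52883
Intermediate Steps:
(29728 + 10841) + 12314 = 40569 + 12314 = 52883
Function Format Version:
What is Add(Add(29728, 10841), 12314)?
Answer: 52883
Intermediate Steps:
Add(Add(29728, 10841), 12314) = Add(40569, 12314) = 52883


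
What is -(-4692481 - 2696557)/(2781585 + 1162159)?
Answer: 3694519/1971872 ≈ 1.8736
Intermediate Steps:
-(-4692481 - 2696557)/(2781585 + 1162159) = -(-7389038)/3943744 = -1*(-3694519/1971872) = 3694519/1971872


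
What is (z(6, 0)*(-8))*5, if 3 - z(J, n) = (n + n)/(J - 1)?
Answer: -120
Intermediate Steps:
z(J, n) = 3 - 2*n/(-1 + J) (z(J, n) = 3 - (n + n)/(J - 1) = 3 - 2*n/(-1 + J))
(z(6, 0)*(-8))*5 = (((-3 - 2*0 + 3*6)/(-1 + 6))*(-8))*5 = (((-3 + 0 + 18)/5)*(-8))*5 = (((1/5)*15)*(-8))*5 = (3*(-8))*5 = -24*5 = -120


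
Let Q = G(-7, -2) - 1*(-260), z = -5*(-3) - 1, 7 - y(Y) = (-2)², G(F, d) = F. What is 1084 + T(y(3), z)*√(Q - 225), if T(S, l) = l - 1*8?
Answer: 1084 + 12*√7 ≈ 1115.8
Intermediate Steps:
y(Y) = 3 (y(Y) = 7 - 1*(-2)² = 7 - 1*4 = 7 - 4 = 3)
z = 14 (z = 15 - 1 = 14)
Q = 253 (Q = -7 - 1*(-260) = -7 + 260 = 253)
T(S, l) = -8 + l (T(S, l) = l - 8 = -8 + l)
1084 + T(y(3), z)*√(Q - 225) = 1084 + (-8 + 14)*√(253 - 225) = 1084 + 6*√28 = 1084 + 6*(2*√7) = 1084 + 12*√7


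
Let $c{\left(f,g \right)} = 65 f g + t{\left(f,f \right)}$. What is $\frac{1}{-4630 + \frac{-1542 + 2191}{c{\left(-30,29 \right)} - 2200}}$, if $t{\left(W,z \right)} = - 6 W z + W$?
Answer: $- \frac{64180}{297154049} \approx -0.00021598$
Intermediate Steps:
$t{\left(W,z \right)} = W - 6 W z$ ($t{\left(W,z \right)} = - 6 W z + W = W - 6 W z$)
$c{\left(f,g \right)} = f \left(1 - 6 f\right) + 65 f g$ ($c{\left(f,g \right)} = 65 f g + f \left(1 - 6 f\right) = f \left(1 - 6 f\right) + 65 f g$)
$\frac{1}{-4630 + \frac{-1542 + 2191}{c{\left(-30,29 \right)} - 2200}} = \frac{1}{-4630 + \frac{-1542 + 2191}{- 30 \left(1 - -180 + 65 \cdot 29\right) - 2200}} = \frac{1}{-4630 + \frac{649}{- 30 \left(1 + 180 + 1885\right) - 2200}} = \frac{1}{-4630 + \frac{649}{\left(-30\right) 2066 - 2200}} = \frac{1}{-4630 + \frac{649}{-61980 - 2200}} = \frac{1}{-4630 + \frac{649}{-64180}} = \frac{1}{-4630 + 649 \left(- \frac{1}{64180}\right)} = \frac{1}{-4630 - \frac{649}{64180}} = \frac{1}{- \frac{297154049}{64180}} = - \frac{64180}{297154049}$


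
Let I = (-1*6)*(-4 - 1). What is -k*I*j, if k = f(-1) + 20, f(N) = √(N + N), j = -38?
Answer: 22800 + 1140*I*√2 ≈ 22800.0 + 1612.2*I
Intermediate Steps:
f(N) = √2*√N (f(N) = √(2*N) = √2*√N)
I = 30 (I = -6*(-5) = 30)
k = 20 + I*√2 (k = √2*√(-1) + 20 = √2*I + 20 = I*√2 + 20 = 20 + I*√2 ≈ 20.0 + 1.4142*I)
-k*I*j = -(20 + I*√2)*30*(-38) = -(600 + 30*I*√2)*(-38) = -(-22800 - 1140*I*√2) = 22800 + 1140*I*√2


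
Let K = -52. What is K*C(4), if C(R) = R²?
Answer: -832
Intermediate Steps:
K*C(4) = -52*4² = -52*16 = -832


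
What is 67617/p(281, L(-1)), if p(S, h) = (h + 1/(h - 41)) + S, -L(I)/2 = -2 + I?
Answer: 262955/1116 ≈ 235.62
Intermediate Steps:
L(I) = 4 - 2*I (L(I) = -2*(-2 + I) = 4 - 2*I)
p(S, h) = S + h + 1/(-41 + h) (p(S, h) = (h + 1/(-41 + h)) + S = S + h + 1/(-41 + h))
67617/p(281, L(-1)) = 67617/(((1 + (4 - 2*(-1))² - 41*281 - 41*(4 - 2*(-1)) + 281*(4 - 2*(-1)))/(-41 + (4 - 2*(-1))))) = 67617/(((1 + (4 + 2)² - 11521 - 41*(4 + 2) + 281*(4 + 2))/(-41 + (4 + 2)))) = 67617/(((1 + 6² - 11521 - 41*6 + 281*6)/(-41 + 6))) = 67617/(((1 + 36 - 11521 - 246 + 1686)/(-35))) = 67617/((-1/35*(-10044))) = 67617/(10044/35) = 67617*(35/10044) = 262955/1116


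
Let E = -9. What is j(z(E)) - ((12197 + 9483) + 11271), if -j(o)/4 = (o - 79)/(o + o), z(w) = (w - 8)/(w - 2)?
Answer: -558463/17 ≈ -32851.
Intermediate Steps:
z(w) = (-8 + w)/(-2 + w)
j(o) = -2*(-79 + o)/o (j(o) = -4*(o - 79)/(o + o) = -4*(-79 + o)/(2*o) = -4*(-79 + o)*1/(2*o) = -2*(-79 + o)/o)
j(z(E)) - ((12197 + 9483) + 11271) = (-2 + 158/(((-8 - 9)/(-2 - 9)))) - ((12197 + 9483) + 11271) = (-2 + 158/((-17/(-11)))) - (21680 + 11271) = (-2 + 158/((-1/11*(-17)))) - 1*32951 = (-2 + 158/(17/11)) - 32951 = (-2 + 158*(11/17)) - 32951 = (-2 + 1738/17) - 32951 = 1704/17 - 32951 = -558463/17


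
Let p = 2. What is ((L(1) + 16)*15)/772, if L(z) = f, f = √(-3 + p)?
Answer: 60/193 + 15*I/772 ≈ 0.31088 + 0.01943*I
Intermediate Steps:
f = I (f = √(-3 + 2) = √(-1) = I ≈ 1.0*I)
L(z) = I
((L(1) + 16)*15)/772 = ((I + 16)*15)/772 = ((16 + I)*15)*(1/772) = (240 + 15*I)*(1/772) = 60/193 + 15*I/772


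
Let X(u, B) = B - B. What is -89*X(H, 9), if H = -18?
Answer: 0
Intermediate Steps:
X(u, B) = 0
-89*X(H, 9) = -89*0 = 0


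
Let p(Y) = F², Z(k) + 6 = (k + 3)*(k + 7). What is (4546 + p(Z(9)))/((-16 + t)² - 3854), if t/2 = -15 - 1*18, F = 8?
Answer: 461/287 ≈ 1.6063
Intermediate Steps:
t = -66 (t = 2*(-15 - 1*18) = 2*(-15 - 18) = 2*(-33) = -66)
Z(k) = -6 + (3 + k)*(7 + k) (Z(k) = -6 + (k + 3)*(k + 7) = -6 + (3 + k)*(7 + k))
p(Y) = 64 (p(Y) = 8² = 64)
(4546 + p(Z(9)))/((-16 + t)² - 3854) = (4546 + 64)/((-16 - 66)² - 3854) = 4610/((-82)² - 3854) = 4610/(6724 - 3854) = 4610/2870 = 4610*(1/2870) = 461/287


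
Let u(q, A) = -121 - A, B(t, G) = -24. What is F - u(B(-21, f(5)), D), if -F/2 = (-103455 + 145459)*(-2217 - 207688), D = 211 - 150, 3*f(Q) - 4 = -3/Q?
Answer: 17633699422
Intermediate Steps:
f(Q) = 4/3 - 1/Q (f(Q) = 4/3 + (-3/Q)/3 = 4/3 - 1/Q)
D = 61
F = 17633699240 (F = -2*(-103455 + 145459)*(-2217 - 207688) = -84008*(-209905) = -2*(-8816849620) = 17633699240)
F - u(B(-21, f(5)), D) = 17633699240 - (-121 - 1*61) = 17633699240 - (-121 - 61) = 17633699240 - 1*(-182) = 17633699240 + 182 = 17633699422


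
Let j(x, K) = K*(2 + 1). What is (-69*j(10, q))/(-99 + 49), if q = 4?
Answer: 414/25 ≈ 16.560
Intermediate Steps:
j(x, K) = 3*K (j(x, K) = K*3 = 3*K)
(-69*j(10, q))/(-99 + 49) = (-207*4)/(-99 + 49) = -69*12/(-50) = -828*(-1/50) = 414/25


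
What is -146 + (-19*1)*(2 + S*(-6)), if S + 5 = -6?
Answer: -1438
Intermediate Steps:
S = -11 (S = -5 - 6 = -11)
-146 + (-19*1)*(2 + S*(-6)) = -146 + (-19*1)*(2 - 11*(-6)) = -146 - 19*(2 + 66) = -146 - 19*68 = -146 - 1292 = -1438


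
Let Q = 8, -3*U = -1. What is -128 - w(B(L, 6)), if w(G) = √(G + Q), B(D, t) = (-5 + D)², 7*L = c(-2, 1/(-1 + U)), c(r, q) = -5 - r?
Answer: -128 - 6*√51/7 ≈ -134.12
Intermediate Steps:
U = ⅓ (U = -⅓*(-1) = ⅓ ≈ 0.33333)
L = -3/7 (L = (-5 - 1*(-2))/7 = (-5 + 2)/7 = (⅐)*(-3) = -3/7 ≈ -0.42857)
w(G) = √(8 + G) (w(G) = √(G + 8) = √(8 + G))
-128 - w(B(L, 6)) = -128 - √(8 + (-5 - 3/7)²) = -128 - √(8 + (-38/7)²) = -128 - √(8 + 1444/49) = -128 - √(1836/49) = -128 - 6*√51/7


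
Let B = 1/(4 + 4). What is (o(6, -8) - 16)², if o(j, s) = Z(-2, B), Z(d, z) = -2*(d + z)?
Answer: 2401/16 ≈ 150.06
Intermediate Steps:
B = ⅛ (B = 1/8 = ⅛ ≈ 0.12500)
Z(d, z) = -2*d - 2*z
o(j, s) = 15/4 (o(j, s) = -2*(-2) - 2*⅛ = 4 - ¼ = 15/4)
(o(6, -8) - 16)² = (15/4 - 16)² = (-49/4)² = 2401/16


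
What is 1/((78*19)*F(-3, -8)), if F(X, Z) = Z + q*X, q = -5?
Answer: 1/10374 ≈ 9.6395e-5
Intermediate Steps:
F(X, Z) = Z - 5*X
1/((78*19)*F(-3, -8)) = 1/((78*19)*(-8 - 5*(-3))) = 1/(1482*(-8 + 15)) = 1/(1482*7) = 1/10374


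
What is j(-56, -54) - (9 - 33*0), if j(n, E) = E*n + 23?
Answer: 3038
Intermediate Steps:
j(n, E) = 23 + E*n
j(-56, -54) - (9 - 33*0) = (23 - 54*(-56)) - (9 - 33*0) = (23 + 3024) - (9 + 0) = 3047 - 1*9 = 3047 - 9 = 3038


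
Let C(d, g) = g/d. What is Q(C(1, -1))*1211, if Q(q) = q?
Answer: -1211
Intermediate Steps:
Q(C(1, -1))*1211 = -1/1*1211 = -1*1*1211 = -1*1211 = -1211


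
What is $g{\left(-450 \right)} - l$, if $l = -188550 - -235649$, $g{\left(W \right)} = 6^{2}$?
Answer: $-47063$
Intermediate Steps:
$g{\left(W \right)} = 36$
$l = 47099$ ($l = -188550 + 235649 = 47099$)
$g{\left(-450 \right)} - l = 36 - 47099 = -47063$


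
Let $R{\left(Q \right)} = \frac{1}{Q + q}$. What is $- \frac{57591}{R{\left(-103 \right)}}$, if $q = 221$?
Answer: $-6795738$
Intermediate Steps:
$R{\left(Q \right)} = \frac{1}{221 + Q}$ ($R{\left(Q \right)} = \frac{1}{Q + 221} = \frac{1}{221 + Q}$)
$- \frac{57591}{R{\left(-103 \right)}} = - \frac{57591}{\frac{1}{221 - 103}} = - \frac{57591}{\frac{1}{118}} = - 57591 \frac{1}{\frac{1}{118}} = \left(-57591\right) 118 = -6795738$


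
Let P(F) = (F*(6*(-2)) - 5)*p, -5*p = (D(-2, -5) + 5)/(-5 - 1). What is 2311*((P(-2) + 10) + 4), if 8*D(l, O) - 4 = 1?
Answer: 649391/16 ≈ 40587.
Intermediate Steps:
D(l, O) = 5/8 (D(l, O) = ½ + (⅛)*1 = ½ + ⅛ = 5/8)
p = 3/16 (p = -(5/8 + 5)/(5*(-5 - 1)) = -9/(8*(-6)) = -9*(-1)/(8*6) = -⅕*(-15/16) = 3/16 ≈ 0.18750)
P(F) = -15/16 - 9*F/4 (P(F) = (F*(6*(-2)) - 5)*(3/16) = (F*(-12) - 5)*(3/16) = (-12*F - 5)*(3/16) = (-5 - 12*F)*(3/16) = -15/16 - 9*F/4)
2311*((P(-2) + 10) + 4) = 2311*(((-15/16 - 9/4*(-2)) + 10) + 4) = 2311*(((-15/16 + 9/2) + 10) + 4) = 2311*((57/16 + 10) + 4) = 2311*(217/16 + 4) = 2311*(281/16) = 649391/16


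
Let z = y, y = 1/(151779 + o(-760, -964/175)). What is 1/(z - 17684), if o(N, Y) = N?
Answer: -151019/2670619995 ≈ -5.6548e-5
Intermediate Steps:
y = 1/151019 (y = 1/(151779 - 760) = 1/151019 ≈ 6.6217e-6)
z = 1/151019 ≈ 6.6217e-6
1/(z - 17684) = 1/(1/151019 - 17684) = 1/(-2670619995/151019) = -151019/2670619995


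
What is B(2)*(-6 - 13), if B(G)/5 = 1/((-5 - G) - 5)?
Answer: 95/12 ≈ 7.9167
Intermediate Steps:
B(G) = 5/(-10 - G) (B(G) = 5/((-5 - G) - 5) = 5/(-10 - G))
B(2)*(-6 - 13) = (-5/(10 + 2))*(-6 - 13) = -5/12*(-19) = 95/12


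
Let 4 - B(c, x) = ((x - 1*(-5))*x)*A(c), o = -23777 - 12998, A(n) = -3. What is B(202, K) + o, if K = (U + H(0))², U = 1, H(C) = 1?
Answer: -36663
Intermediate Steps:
o = -36775
K = 4 (K = (1 + 1)² = 2² = 4)
B(c, x) = 4 + 3*x*(5 + x) (B(c, x) = 4 - (x - 1*(-5))*x*(-3) = 4 - (x + 5)*x*(-3) = 4 - (5 + x)*x*(-3) = 4 - x*(5 + x)*(-3) = 4 - (-3)*x*(5 + x) = 4 + 3*x*(5 + x))
B(202, K) + o = (4 + 3*4² + 15*4) - 36775 = (4 + 3*16 + 60) - 36775 = (4 + 48 + 60) - 36775 = 112 - 36775 = -36663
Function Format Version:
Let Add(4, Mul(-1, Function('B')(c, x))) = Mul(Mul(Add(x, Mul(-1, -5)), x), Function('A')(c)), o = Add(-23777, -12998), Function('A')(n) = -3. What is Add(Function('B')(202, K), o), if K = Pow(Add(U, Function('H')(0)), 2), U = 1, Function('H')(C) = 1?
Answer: -36663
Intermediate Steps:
o = -36775
K = 4 (K = Pow(Add(1, 1), 2) = Pow(2, 2) = 4)
Function('B')(c, x) = Add(4, Mul(3, x, Add(5, x))) (Function('B')(c, x) = Add(4, Mul(-1, Mul(Mul(Add(x, Mul(-1, -5)), x), -3))) = Add(4, Mul(-1, Mul(Mul(Add(x, 5), x), -3))) = Add(4, Mul(-1, Mul(Mul(Add(5, x), x), -3))) = Add(4, Mul(-1, Mul(Mul(x, Add(5, x)), -3))) = Add(4, Mul(-1, Mul(-3, x, Add(5, x)))) = Add(4, Mul(3, x, Add(5, x))))
Add(Function('B')(202, K), o) = Add(Add(4, Mul(3, Pow(4, 2)), Mul(15, 4)), -36775) = Add(Add(4, Mul(3, 16), 60), -36775) = Add(Add(4, 48, 60), -36775) = Add(112, -36775) = -36663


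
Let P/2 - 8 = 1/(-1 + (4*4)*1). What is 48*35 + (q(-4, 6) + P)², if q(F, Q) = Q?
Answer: 488224/225 ≈ 2169.9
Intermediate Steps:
P = 242/15 (P = 16 + 2/(-1 + (4*4)*1) = 16 + 2/(-1 + 16*1) = 16 + 2/(-1 + 16) = 16 + 2/15 = 242/15 ≈ 16.133)
48*35 + (q(-4, 6) + P)² = 48*35 + (6 + 242/15)² = 1680 + (332/15)² = 1680 + 110224/225 = 488224/225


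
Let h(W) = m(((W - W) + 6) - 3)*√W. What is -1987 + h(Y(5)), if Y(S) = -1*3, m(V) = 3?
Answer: -1987 + 3*I*√3 ≈ -1987.0 + 5.1962*I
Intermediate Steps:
Y(S) = -3
h(W) = 3*√W
-1987 + h(Y(5)) = -1987 + 3*√(-3) = -1987 + 3*(I*√3) = -1987 + 3*I*√3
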